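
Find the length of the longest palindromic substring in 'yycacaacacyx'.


Scanning 'yycacaacacyx' for palindromic substrings.
Substring at positions 1-10: 'ycacaacacy'.
Check: reverse('ycacaacacy') = 'ycacaacacy' -> palindrome confirmed.
Neighbouring characters ('y' / 'x') break symmetry, so it cannot extend further.
No longer palindromic substring exists; longest length = 10

10


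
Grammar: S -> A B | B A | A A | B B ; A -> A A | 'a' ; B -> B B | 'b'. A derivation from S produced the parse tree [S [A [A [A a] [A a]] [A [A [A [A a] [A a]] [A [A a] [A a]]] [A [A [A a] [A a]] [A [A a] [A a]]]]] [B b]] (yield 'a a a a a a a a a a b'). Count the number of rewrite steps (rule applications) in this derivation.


Every bracketed nonterminal node [X ...] in the tree is produced by exactly one rule application.
Reading the tree off as a leftmost derivation:
  Step 1: S  =>  A B   (applied S -> A B)
  Step 2: A B  =>  A A B   (applied A -> A A)
  Step 3: A A B  =>  A A A B   (applied A -> A A)
  Step 4: A A A B  =>  a A A B   (applied A -> a)
  Step 5: a A A B  =>  a a A B   (applied A -> a)
  Step 6: a a A B  =>  a a A A B   (applied A -> A A)
  Step 7: a a A A B  =>  a a A A A B   (applied A -> A A)
  Step 8: a a A A A B  =>  a a A A A A B   (applied A -> A A)
  Step 9: a a A A A A B  =>  a a a A A A B   (applied A -> a)
  Step 10: a a a A A A B  =>  a a a a A A B   (applied A -> a)
  Step 11: a a a a A A B  =>  a a a a A A A B   (applied A -> A A)
  Step 12: a a a a A A A B  =>  a a a a a A A B   (applied A -> a)
  Step 13: a a a a a A A B  =>  a a a a a a A B   (applied A -> a)
  Step 14: a a a a a a A B  =>  a a a a a a A A B   (applied A -> A A)
  Step 15: a a a a a a A A B  =>  a a a a a a A A A B   (applied A -> A A)
  Step 16: a a a a a a A A A B  =>  a a a a a a a A A B   (applied A -> a)
  Step 17: a a a a a a a A A B  =>  a a a a a a a a A B   (applied A -> a)
  Step 18: a a a a a a a a A B  =>  a a a a a a a a A A B   (applied A -> A A)
  Step 19: a a a a a a a a A A B  =>  a a a a a a a a a A B   (applied A -> a)
  Step 20: a a a a a a a a a A B  =>  a a a a a a a a a a B   (applied A -> a)
  Step 21: a a a a a a a a a a B  =>  a a a a a a a a a a b   (applied B -> b)
Final yield: a a a a a a a a a a b
Total rewrite steps: 21

21


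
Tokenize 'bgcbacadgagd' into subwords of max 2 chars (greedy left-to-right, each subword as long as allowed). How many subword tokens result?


'bgcbacadgagd' has 12 characters.
Chunking with max size 2:
  Chunk 1: 'bg' (positions 0-1)
  Chunk 2: 'cb' (positions 2-3)
  Chunk 3: 'ac' (positions 4-5)
  Chunk 4: 'ad' (positions 6-7)
  Chunk 5: 'ga' (positions 8-9)
  Chunk 6: 'gd' (positions 10-11)
Total chunks: ceil(12 / 2) = 6

6


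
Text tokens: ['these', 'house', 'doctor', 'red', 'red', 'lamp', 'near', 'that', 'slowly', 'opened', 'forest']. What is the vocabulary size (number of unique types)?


Listing all tokens and tracking unique types:
  Token 1: 'these' -> NEW (unique so far: 1)
  Token 2: 'house' -> NEW (unique so far: 2)
  Token 3: 'doctor' -> NEW (unique so far: 3)
  Token 4: 'red' -> NEW (unique so far: 4)
  Token 5: 'red' -> duplicate (unique so far: 4)
  Token 6: 'lamp' -> NEW (unique so far: 5)
  Token 7: 'near' -> NEW (unique so far: 6)
  Token 8: 'that' -> NEW (unique so far: 7)
  Token 9: 'slowly' -> NEW (unique so far: 8)
  Token 10: 'opened' -> NEW (unique so far: 9)
  Token 11: 'forest' -> NEW (unique so far: 10)
Unique types: ('doctor', 'forest', 'house', 'lamp', 'near', 'opened', 'red', 'slowly', 'that', 'these')
Vocabulary size: 10

10


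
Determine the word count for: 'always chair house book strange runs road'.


Counting words by splitting on spaces:
  Word 1: 'always'
  Word 2: 'chair'
  Word 3: 'house'
  Word 4: 'book'
  Word 5: 'strange'
  Word 6: 'runs'
  Word 7: 'road'
Total words: 7

7


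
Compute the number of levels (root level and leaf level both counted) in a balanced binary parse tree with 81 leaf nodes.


In a balanced binary tree with n leaves the deepest leaf is ceil(log2(n)) edges below the root,
so counting node levels inclusive of root and leaves gives ceil(log2(n)) + 1 levels.
log2(81) = 6.3399
ceil(6.3399) = 7
levels = 7 + 1 = 8

8


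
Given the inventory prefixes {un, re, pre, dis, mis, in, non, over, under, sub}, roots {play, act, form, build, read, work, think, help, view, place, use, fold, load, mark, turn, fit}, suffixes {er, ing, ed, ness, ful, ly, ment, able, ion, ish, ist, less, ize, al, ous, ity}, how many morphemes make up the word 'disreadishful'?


Segmenting 'disreadishful' against the inventory:
  'dis' -> prefix (morpheme 1)
  'read' -> root (morpheme 2)
  'ish' -> suffix (morpheme 3)
  'ful' -> suffix (morpheme 4)
Total morphemes: 4

4


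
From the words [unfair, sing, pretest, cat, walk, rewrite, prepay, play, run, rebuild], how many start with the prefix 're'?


Checking each word for prefix 're':
  'unfair' -> no (count: 0)
  'sing' -> no (count: 0)
  'pretest' -> no (count: 0)
  'cat' -> no (count: 0)
  'walk' -> no (count: 0)
  'rewrite' -> YES, starts with 're' (count: 1)
  'prepay' -> no (count: 1)
  'play' -> no (count: 1)
  'run' -> no (count: 1)
  'rebuild' -> YES, starts with 're' (count: 2)
Total with prefix 're': 2

2


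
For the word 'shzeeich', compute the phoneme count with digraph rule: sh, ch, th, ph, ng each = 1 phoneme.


Parsing 'shzeeich' greedily, digraphs first:
  'sh' -> digraph (1 consonant phoneme) (phonemes so far: 1)
  'z' -> consonant phoneme (phonemes so far: 2)
  'e' -> vowel phoneme (phonemes so far: 3)
  'e' -> vowel phoneme (phonemes so far: 4)
  'i' -> vowel phoneme (phonemes so far: 5)
  'ch' -> digraph (1 consonant phoneme) (phonemes so far: 6)
Total phonemes: 6

6


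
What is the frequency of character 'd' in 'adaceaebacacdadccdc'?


Scanning 'adaceaebacacdadccdc' for 'd':
  Position 1: 'd' -> MATCH (count: 1)
  Position 12: 'd' -> MATCH (count: 2)
  Position 14: 'd' -> MATCH (count: 3)
  Position 17: 'd' -> MATCH (count: 4)
Total occurrences of 'd': 4

4


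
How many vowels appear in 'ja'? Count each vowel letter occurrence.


Scanning each character of 'ja':
  Position 1: 'j' -> consonant (running count: 0)
  Position 2: 'a' -> vowel (running count: 1)
Total vowels: 1

1


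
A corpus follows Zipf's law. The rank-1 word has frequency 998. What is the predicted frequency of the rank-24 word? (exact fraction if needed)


Zipf's law: freq(rank) = f1 / rank
f1 = 998, rank = 24
freq = 998 / 24
GCD(998, 24) = 2
Simplified: 499/12

499/12


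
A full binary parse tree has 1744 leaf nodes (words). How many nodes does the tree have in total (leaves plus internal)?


Leaf nodes (terminals): 1744
Internal nodes = n - 1 = 1744 - 1 = 1743
Total = leaves + internal = 1744 + 1743 = 3487

3487


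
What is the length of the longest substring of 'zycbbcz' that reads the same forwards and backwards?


Scanning 'zycbbcz' for palindromic substrings.
Substring at positions 2-5: 'cbbc'.
Check: reverse('cbbc') = 'cbbc' -> palindrome confirmed.
Neighbouring characters ('y' / 'z') break symmetry, so it cannot extend further.
No longer palindromic substring exists; longest length = 4

4


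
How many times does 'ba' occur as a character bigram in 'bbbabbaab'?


Scanning 'bbbabbaab' for bigram 'ba':
  Position 0: 'bb' -> no
  Position 1: 'bb' -> no
  Position 2: 'ba' -> MATCH
  Position 3: 'ab' -> no
  Position 4: 'bb' -> no
  Position 5: 'ba' -> MATCH
  Position 6: 'aa' -> no
  Position 7: 'ab' -> no
Total matches: 2

2


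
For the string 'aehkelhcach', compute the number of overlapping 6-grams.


String 'aehkelhcach' has length L = 11.
Number of overlapping n-grams = L - n + 1
Substituting: 11 - 6 + 1 = 6

6


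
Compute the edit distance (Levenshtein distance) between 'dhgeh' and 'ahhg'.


Building DP table for s1='dhgeh' (len 5) and s2='ahhg' (len 4):
       a  h  h  g
    0  1  2  3  4
  d 1  1  2  3  4
  h 2  2  1  2  3
  g 3  3  2  2  2
  e 4  4  3  3  3
  h 5  5  4  3  4
Edit distance = dp[5][4] = 4

4


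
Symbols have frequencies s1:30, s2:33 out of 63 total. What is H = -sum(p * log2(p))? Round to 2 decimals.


Computing entropy H = -sum(p_i * log2(p_i)):
  s1: p = 30/63 = 0.4762, -p*log2(p) = 0.5097
  s2: p = 33/63 = 0.5238, -p*log2(p) = 0.4887
H = sum of terms = 0.9984
Rounded to 2 decimals: 1.00

1.00


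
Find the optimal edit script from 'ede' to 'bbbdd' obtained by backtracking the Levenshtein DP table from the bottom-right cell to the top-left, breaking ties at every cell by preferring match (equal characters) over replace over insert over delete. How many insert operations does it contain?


Edit distance = 4. Backtracking from cell (3, 5) with preference match > replace > insert > delete,
then listing the resulting alignment 'ede' -> 'bbbdd' left to right:
  Step 1: insert 'b' [insertion #1]
  Step 2: insert 'b' [insertion #2]
  Step 3: replace e->b
  Step 4: keep 'd'
  Step 5: replace e->d
Total insertions: 2

2


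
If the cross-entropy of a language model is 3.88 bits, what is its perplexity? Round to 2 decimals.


Perplexity formula: PP = 2^H
H = 3.88
PP = 2^3.88
Decompose: 2^3.88 = 2^3 * 2^0.88
2^3 = 8, 2^0.88 ~ 1.8403753
PP ~ 8 * 1.8403753 = 14.7230024
Rounded to 2 decimals: 14.72

14.72


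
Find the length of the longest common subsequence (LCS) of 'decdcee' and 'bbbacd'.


DP table for LCS of 'decdcee' and 'bbbacd':
       b  b  b  a  c  d
    0  0  0  0  0  0  0
  d 0  0  0  0  0  0  1
  e 0  0  0  0  0  0  1
  c 0  0  0  0  0  1  1
  d 0  0  0  0  0  1  2
  c 0  0  0  0  0  1  2
  e 0  0  0  0  0  1  2
  e 0  0  0  0  0  1  2
LCS: 'cd'
LCS length = 2

2


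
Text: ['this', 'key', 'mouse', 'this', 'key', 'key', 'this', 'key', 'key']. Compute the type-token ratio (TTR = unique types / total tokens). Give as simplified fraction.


Tokens: 9
Unique types: ('key', 'mouse', 'this') = 3
TTR = 3/9
Simplify: divide both by 3 -> 1/3
TTR = 1/3

1/3


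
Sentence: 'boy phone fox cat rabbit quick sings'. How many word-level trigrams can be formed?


Word trigrams from [7] words:
  Trigram 1: (boy phone fox)
  Trigram 2: (phone fox cat)
  Trigram 3: (fox cat rabbit)
  Trigram 4: (cat rabbit quick)
  Trigram 5: (rabbit quick sings)
Total word trigrams: 7 - 2 = 5

5


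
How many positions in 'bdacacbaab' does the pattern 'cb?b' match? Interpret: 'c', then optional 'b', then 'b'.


Pattern: cb?b means 'c', then optional 'b', then 'b'.
Scanning 'bdacacbaab' position-by-position:
  Pos 0: window 'bda' -> no
  Pos 1: window 'dac' -> no
  Pos 2: window 'aca' -> no
  Pos 3: window 'cac' -> no
  Pos 4: window 'acb' -> no
  Pos 5: window 'cba' -> MATCH
  Pos 6: window 'baa' -> no
  Pos 7: window 'aab' -> no
  Pos 8: window 'ab' -> no
  Pos 9: window 'b' -> no
Total matches: 1

1


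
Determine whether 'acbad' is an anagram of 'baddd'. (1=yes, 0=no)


Sort characters of 'acbad': 'aabcd'
Sort characters of 'baddd': 'abddd'
Sorted forms differ -> they are NOT anagrams
Result: 0

0


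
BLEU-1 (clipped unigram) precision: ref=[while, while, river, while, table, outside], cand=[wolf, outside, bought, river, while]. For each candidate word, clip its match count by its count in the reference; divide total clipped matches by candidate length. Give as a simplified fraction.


Reference word counts: {'outside': 1, 'river': 1, 'table': 1, 'while': 3}
Checking each candidate word (with clipping):
  'wolf' -> not in reference -> no match (matches: 0)
  'outside' -> in reference (ref count 1, used 1/1) -> match (matches: 1)
  'bought' -> not in reference -> no match (matches: 1)
  'river' -> in reference (ref count 1, used 1/1) -> match (matches: 2)
  'while' -> in reference (ref count 3, used 1/3) -> match (matches: 3)
Clipped matches: 3, Candidate length: 5
Precision = 3/5

3/5


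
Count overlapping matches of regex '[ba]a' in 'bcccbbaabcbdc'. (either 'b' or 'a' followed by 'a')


Pattern: [ba]a means either 'b' or 'a' followed by 'a'.
Scanning 'bcccbbaabcbdc' position-by-position:
  Pos 0: window 'bc' -> no
  Pos 1: window 'cc' -> no
  Pos 2: window 'cc' -> no
  Pos 3: window 'cb' -> no
  Pos 4: window 'bb' -> no
  Pos 5: window 'ba' -> MATCH
  Pos 6: window 'aa' -> MATCH
  Pos 7: window 'ab' -> no
  Pos 8: window 'bc' -> no
  Pos 9: window 'cb' -> no
  Pos 10: window 'bd' -> no
  Pos 11: window 'dc' -> no
  Pos 12: window 'c' -> no
Total matches: 2

2


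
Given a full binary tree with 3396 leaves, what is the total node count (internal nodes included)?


Leaf nodes (terminals): 3396
Internal nodes = n - 1 = 3396 - 1 = 3395
Total = leaves + internal = 3396 + 3395 = 6791

6791


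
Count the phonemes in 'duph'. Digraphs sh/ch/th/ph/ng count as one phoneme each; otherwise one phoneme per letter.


Parsing 'duph' greedily, digraphs first:
  'd' -> consonant phoneme (phonemes so far: 1)
  'u' -> vowel phoneme (phonemes so far: 2)
  'ph' -> digraph (1 consonant phoneme) (phonemes so far: 3)
Total phonemes: 3

3


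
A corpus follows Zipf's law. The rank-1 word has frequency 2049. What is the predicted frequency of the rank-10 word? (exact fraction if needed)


Zipf's law: freq(rank) = f1 / rank
f1 = 2049, rank = 10
freq = 2049 / 10
GCD(2049, 10) = 1
Simplified: 2049/10

2049/10


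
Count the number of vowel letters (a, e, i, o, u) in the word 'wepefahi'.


Scanning each character of 'wepefahi':
  Position 1: 'w' -> consonant (running count: 0)
  Position 2: 'e' -> vowel (running count: 1)
  Position 3: 'p' -> consonant (running count: 1)
  Position 4: 'e' -> vowel (running count: 2)
  Position 5: 'f' -> consonant (running count: 2)
  Position 6: 'a' -> vowel (running count: 3)
  Position 7: 'h' -> consonant (running count: 3)
  Position 8: 'i' -> vowel (running count: 4)
Total vowels: 4

4


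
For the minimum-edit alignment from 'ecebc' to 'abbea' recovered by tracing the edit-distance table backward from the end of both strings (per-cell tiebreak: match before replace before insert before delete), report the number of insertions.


Edit distance = 5. Backtracking from cell (5, 5) with preference match > replace > insert > delete,
then listing the resulting alignment 'ecebc' -> 'abbea' left to right:
  Step 1: replace e->a
  Step 2: replace c->b
  Step 3: replace e->b
  Step 4: replace b->e
  Step 5: replace c->a
Total insertions: 0

0


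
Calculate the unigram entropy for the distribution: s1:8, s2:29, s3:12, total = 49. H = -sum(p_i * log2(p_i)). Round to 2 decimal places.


Computing entropy H = -sum(p_i * log2(p_i)):
  s1: p = 8/49 = 0.1633, -p*log2(p) = 0.4269
  s2: p = 29/49 = 0.5918, -p*log2(p) = 0.4479
  s3: p = 12/49 = 0.2449, -p*log2(p) = 0.4971
H = sum of terms = 1.3719
Rounded to 2 decimals: 1.37

1.37


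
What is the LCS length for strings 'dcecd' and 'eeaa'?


DP table for LCS of 'dcecd' and 'eeaa':
       e  e  a  a
    0  0  0  0  0
  d 0  0  0  0  0
  c 0  0  0  0  0
  e 0  1  1  1  1
  c 0  1  1  1  1
  d 0  1  1  1  1
LCS: 'e'
LCS length = 1

1


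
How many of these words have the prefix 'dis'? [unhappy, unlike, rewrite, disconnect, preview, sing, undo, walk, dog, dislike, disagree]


Checking each word for prefix 'dis':
  'unhappy' -> no (count: 0)
  'unlike' -> no (count: 0)
  'rewrite' -> no (count: 0)
  'disconnect' -> YES, starts with 'dis' (count: 1)
  'preview' -> no (count: 1)
  'sing' -> no (count: 1)
  'undo' -> no (count: 1)
  'walk' -> no (count: 1)
  'dog' -> no (count: 1)
  'dislike' -> YES, starts with 'dis' (count: 2)
  'disagree' -> YES, starts with 'dis' (count: 3)
Total with prefix 'dis': 3

3


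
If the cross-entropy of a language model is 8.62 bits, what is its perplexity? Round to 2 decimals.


Perplexity formula: PP = 2^H
H = 8.62
PP = 2^8.62
Decompose: 2^8.62 = 2^8 * 2^0.62
2^8 = 256, 2^0.62 ~ 1.5368752
PP ~ 256 * 1.5368752 = 393.4400512
Rounded to 2 decimals: 393.44

393.44


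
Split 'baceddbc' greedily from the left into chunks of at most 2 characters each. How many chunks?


'baceddbc' has 8 characters.
Chunking with max size 2:
  Chunk 1: 'ba' (positions 0-1)
  Chunk 2: 'ce' (positions 2-3)
  Chunk 3: 'dd' (positions 4-5)
  Chunk 4: 'bc' (positions 6-7)
Total chunks: ceil(8 / 2) = 4

4


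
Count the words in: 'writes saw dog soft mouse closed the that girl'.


Counting words by splitting on spaces:
  Word 1: 'writes'
  Word 2: 'saw'
  Word 3: 'dog'
  Word 4: 'soft'
  Word 5: 'mouse'
  Word 6: 'closed'
  Word 7: 'the'
  Word 8: 'that'
  Word 9: 'girl'
Total words: 9

9


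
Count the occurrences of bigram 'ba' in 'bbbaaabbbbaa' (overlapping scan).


Scanning 'bbbaaabbbbaa' for bigram 'ba':
  Position 0: 'bb' -> no
  Position 1: 'bb' -> no
  Position 2: 'ba' -> MATCH
  Position 3: 'aa' -> no
  Position 4: 'aa' -> no
  Position 5: 'ab' -> no
  Position 6: 'bb' -> no
  Position 7: 'bb' -> no
  Position 8: 'bb' -> no
  Position 9: 'ba' -> MATCH
  Position 10: 'aa' -> no
Total matches: 2

2


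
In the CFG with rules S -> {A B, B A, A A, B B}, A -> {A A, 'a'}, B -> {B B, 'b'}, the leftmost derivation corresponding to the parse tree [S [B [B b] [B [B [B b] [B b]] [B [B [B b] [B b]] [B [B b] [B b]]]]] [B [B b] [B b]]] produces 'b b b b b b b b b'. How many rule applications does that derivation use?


Every bracketed nonterminal node [X ...] in the tree is produced by exactly one rule application.
Reading the tree off as a leftmost derivation:
  Step 1: S  =>  B B   (applied S -> B B)
  Step 2: B B  =>  B B B   (applied B -> B B)
  Step 3: B B B  =>  b B B   (applied B -> b)
  Step 4: b B B  =>  b B B B   (applied B -> B B)
  Step 5: b B B B  =>  b B B B B   (applied B -> B B)
  Step 6: b B B B B  =>  b b B B B   (applied B -> b)
  Step 7: b b B B B  =>  b b b B B   (applied B -> b)
  Step 8: b b b B B  =>  b b b B B B   (applied B -> B B)
  Step 9: b b b B B B  =>  b b b B B B B   (applied B -> B B)
  Step 10: b b b B B B B  =>  b b b b B B B   (applied B -> b)
  Step 11: b b b b B B B  =>  b b b b b B B   (applied B -> b)
  Step 12: b b b b b B B  =>  b b b b b B B B   (applied B -> B B)
  Step 13: b b b b b B B B  =>  b b b b b b B B   (applied B -> b)
  Step 14: b b b b b b B B  =>  b b b b b b b B   (applied B -> b)
  Step 15: b b b b b b b B  =>  b b b b b b b B B   (applied B -> B B)
  Step 16: b b b b b b b B B  =>  b b b b b b b b B   (applied B -> b)
  Step 17: b b b b b b b b B  =>  b b b b b b b b b   (applied B -> b)
Final yield: b b b b b b b b b
Total rewrite steps: 17

17


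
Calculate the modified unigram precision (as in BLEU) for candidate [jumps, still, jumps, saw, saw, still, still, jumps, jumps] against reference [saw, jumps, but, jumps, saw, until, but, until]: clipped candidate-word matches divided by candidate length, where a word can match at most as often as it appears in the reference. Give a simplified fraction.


Reference word counts: {'but': 2, 'jumps': 2, 'saw': 2, 'until': 2}
Checking each candidate word (with clipping):
  'jumps' -> in reference (ref count 2, used 1/2) -> match (matches: 1)
  'still' -> not in reference -> no match (matches: 1)
  'jumps' -> in reference (ref count 2, used 2/2) -> match (matches: 2)
  'saw' -> in reference (ref count 2, used 1/2) -> match (matches: 3)
  'saw' -> in reference (ref count 2, used 2/2) -> match (matches: 4)
  'still' -> not in reference -> no match (matches: 4)
  'still' -> not in reference -> no match (matches: 4)
  'jumps' -> ref count 2 already used up (2/2) -> clipped, no match (matches: 4)
  'jumps' -> ref count 2 already used up (2/2) -> clipped, no match (matches: 4)
Clipped matches: 4, Candidate length: 9
Precision = 4/9

4/9


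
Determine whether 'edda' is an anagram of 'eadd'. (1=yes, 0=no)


Sort characters of 'edda': 'adde'
Sort characters of 'eadd': 'adde'
Sorted forms match -> they ARE anagrams
Result: 1

1


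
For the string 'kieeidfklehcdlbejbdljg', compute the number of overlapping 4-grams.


String 'kieeidfklehcdlbejbdljg' has length L = 22.
Number of overlapping n-grams = L - n + 1
Substituting: 22 - 4 + 1 = 19

19


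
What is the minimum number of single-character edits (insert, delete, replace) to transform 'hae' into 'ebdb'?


Building DP table for s1='hae' (len 3) and s2='ebdb' (len 4):
       e  b  d  b
    0  1  2  3  4
  h 1  1  2  3  4
  a 2  2  2  3  4
  e 3  2  3  3  4
Edit distance = dp[3][4] = 4

4


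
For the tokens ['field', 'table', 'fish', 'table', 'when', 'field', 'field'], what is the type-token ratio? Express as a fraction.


Tokens: 7
Unique types: ('field', 'fish', 'table', 'when') = 4
TTR = 4/7
Already in lowest terms.

4/7


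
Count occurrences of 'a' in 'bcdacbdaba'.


Scanning 'bcdacbdaba' for 'a':
  Position 3: 'a' -> MATCH (count: 1)
  Position 7: 'a' -> MATCH (count: 2)
  Position 9: 'a' -> MATCH (count: 3)
Total occurrences of 'a': 3

3


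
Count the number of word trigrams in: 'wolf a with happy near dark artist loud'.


Word trigrams from [8] words:
  Trigram 1: (wolf a with)
  Trigram 2: (a with happy)
  Trigram 3: (with happy near)
  Trigram 4: (happy near dark)
  Trigram 5: (near dark artist)
  Trigram 6: (dark artist loud)
Total word trigrams: 8 - 2 = 6

6


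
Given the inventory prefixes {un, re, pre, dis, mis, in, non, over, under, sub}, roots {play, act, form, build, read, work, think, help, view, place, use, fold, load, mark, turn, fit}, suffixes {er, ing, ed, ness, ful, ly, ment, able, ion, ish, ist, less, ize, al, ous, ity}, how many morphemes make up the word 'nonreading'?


Segmenting 'nonreading' against the inventory:
  'non' -> prefix (morpheme 1)
  'read' -> root (morpheme 2)
  'ing' -> suffix (morpheme 3)
Total morphemes: 3

3


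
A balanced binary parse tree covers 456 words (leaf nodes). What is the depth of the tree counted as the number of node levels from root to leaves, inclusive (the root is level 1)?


In a balanced binary tree with n leaves the deepest leaf is ceil(log2(n)) edges below the root,
so counting node levels inclusive of root and leaves gives ceil(log2(n)) + 1 levels.
log2(456) = 8.8329
ceil(8.8329) = 9
levels = 9 + 1 = 10

10


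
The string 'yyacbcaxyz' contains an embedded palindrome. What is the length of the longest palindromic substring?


Scanning 'yyacbcaxyz' for palindromic substrings.
Substring at positions 2-6: 'acbca'.
Check: reverse('acbca') = 'acbca' -> palindrome confirmed.
Neighbouring characters ('y' / 'x') break symmetry, so it cannot extend further.
No longer palindromic substring exists; longest length = 5

5


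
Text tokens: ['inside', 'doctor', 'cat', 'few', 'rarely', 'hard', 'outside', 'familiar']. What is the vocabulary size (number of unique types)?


Listing all tokens and tracking unique types:
  Token 1: 'inside' -> NEW (unique so far: 1)
  Token 2: 'doctor' -> NEW (unique so far: 2)
  Token 3: 'cat' -> NEW (unique so far: 3)
  Token 4: 'few' -> NEW (unique so far: 4)
  Token 5: 'rarely' -> NEW (unique so far: 5)
  Token 6: 'hard' -> NEW (unique so far: 6)
  Token 7: 'outside' -> NEW (unique so far: 7)
  Token 8: 'familiar' -> NEW (unique so far: 8)
Unique types: ('cat', 'doctor', 'familiar', 'few', 'hard', 'inside', 'outside', 'rarely')
Vocabulary size: 8

8


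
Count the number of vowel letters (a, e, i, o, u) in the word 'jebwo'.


Scanning each character of 'jebwo':
  Position 1: 'j' -> consonant (running count: 0)
  Position 2: 'e' -> vowel (running count: 1)
  Position 3: 'b' -> consonant (running count: 1)
  Position 4: 'w' -> consonant (running count: 1)
  Position 5: 'o' -> vowel (running count: 2)
Total vowels: 2

2


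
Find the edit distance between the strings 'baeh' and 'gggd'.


Building DP table for s1='baeh' (len 4) and s2='gggd' (len 4):
       g  g  g  d
    0  1  2  3  4
  b 1  1  2  3  4
  a 2  2  2  3  4
  e 3  3  3  3  4
  h 4  4  4  4  4
Edit distance = dp[4][4] = 4

4


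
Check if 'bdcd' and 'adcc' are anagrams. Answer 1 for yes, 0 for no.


Sort characters of 'bdcd': 'bcdd'
Sort characters of 'adcc': 'accd'
Sorted forms differ -> they are NOT anagrams
Result: 0

0


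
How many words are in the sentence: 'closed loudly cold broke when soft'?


Counting words by splitting on spaces:
  Word 1: 'closed'
  Word 2: 'loudly'
  Word 3: 'cold'
  Word 4: 'broke'
  Word 5: 'when'
  Word 6: 'soft'
Total words: 6

6


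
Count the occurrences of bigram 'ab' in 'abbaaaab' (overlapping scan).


Scanning 'abbaaaab' for bigram 'ab':
  Position 0: 'ab' -> MATCH
  Position 1: 'bb' -> no
  Position 2: 'ba' -> no
  Position 3: 'aa' -> no
  Position 4: 'aa' -> no
  Position 5: 'aa' -> no
  Position 6: 'ab' -> MATCH
Total matches: 2

2


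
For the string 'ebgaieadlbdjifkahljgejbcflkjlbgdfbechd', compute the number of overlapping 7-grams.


String 'ebgaieadlbdjifkahljgejbcflkjlbgdfbechd' has length L = 38.
Number of overlapping n-grams = L - n + 1
Substituting: 38 - 7 + 1 = 32

32


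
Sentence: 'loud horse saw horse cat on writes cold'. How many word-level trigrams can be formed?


Word trigrams from [8] words:
  Trigram 1: (loud horse saw)
  Trigram 2: (horse saw horse)
  Trigram 3: (saw horse cat)
  Trigram 4: (horse cat on)
  Trigram 5: (cat on writes)
  Trigram 6: (on writes cold)
Total word trigrams: 8 - 2 = 6

6


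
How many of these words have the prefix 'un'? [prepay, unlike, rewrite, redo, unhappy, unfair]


Checking each word for prefix 'un':
  'prepay' -> no (count: 0)
  'unlike' -> YES, starts with 'un' (count: 1)
  'rewrite' -> no (count: 1)
  'redo' -> no (count: 1)
  'unhappy' -> YES, starts with 'un' (count: 2)
  'unfair' -> YES, starts with 'un' (count: 3)
Total with prefix 'un': 3

3


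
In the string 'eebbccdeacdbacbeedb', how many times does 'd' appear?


Scanning 'eebbccdeacdbacbeedb' for 'd':
  Position 6: 'd' -> MATCH (count: 1)
  Position 10: 'd' -> MATCH (count: 2)
  Position 17: 'd' -> MATCH (count: 3)
Total occurrences of 'd': 3

3


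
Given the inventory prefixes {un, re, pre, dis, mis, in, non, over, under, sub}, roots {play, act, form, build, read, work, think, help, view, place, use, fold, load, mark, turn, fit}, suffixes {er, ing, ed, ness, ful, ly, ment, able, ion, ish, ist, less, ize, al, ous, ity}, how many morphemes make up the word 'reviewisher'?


Segmenting 'reviewisher' against the inventory:
  're' -> prefix (morpheme 1)
  'view' -> root (morpheme 2)
  'ish' -> suffix (morpheme 3)
  'er' -> suffix (morpheme 4)
Total morphemes: 4

4


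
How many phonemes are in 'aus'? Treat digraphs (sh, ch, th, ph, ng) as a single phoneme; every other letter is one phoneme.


Parsing 'aus' greedily, digraphs first:
  'a' -> vowel phoneme (phonemes so far: 1)
  'u' -> vowel phoneme (phonemes so far: 2)
  's' -> consonant phoneme (phonemes so far: 3)
Total phonemes: 3

3


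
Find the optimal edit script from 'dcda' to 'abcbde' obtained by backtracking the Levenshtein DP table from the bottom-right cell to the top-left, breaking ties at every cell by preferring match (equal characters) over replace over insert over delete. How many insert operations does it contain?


Edit distance = 4. Backtracking from cell (4, 6) with preference match > replace > insert > delete,
then listing the resulting alignment 'dcda' -> 'abcbde' left to right:
  Step 1: insert 'a' [insertion #1]
  Step 2: replace d->b
  Step 3: keep 'c'
  Step 4: insert 'b' [insertion #2]
  Step 5: keep 'd'
  Step 6: replace a->e
Total insertions: 2

2


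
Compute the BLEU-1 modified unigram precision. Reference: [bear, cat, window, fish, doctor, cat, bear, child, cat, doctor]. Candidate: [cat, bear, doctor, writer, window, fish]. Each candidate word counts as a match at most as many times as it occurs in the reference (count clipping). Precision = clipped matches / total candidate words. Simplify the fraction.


Reference word counts: {'bear': 2, 'cat': 3, 'child': 1, 'doctor': 2, 'fish': 1, 'window': 1}
Checking each candidate word (with clipping):
  'cat' -> in reference (ref count 3, used 1/3) -> match (matches: 1)
  'bear' -> in reference (ref count 2, used 1/2) -> match (matches: 2)
  'doctor' -> in reference (ref count 2, used 1/2) -> match (matches: 3)
  'writer' -> not in reference -> no match (matches: 3)
  'window' -> in reference (ref count 1, used 1/1) -> match (matches: 4)
  'fish' -> in reference (ref count 1, used 1/1) -> match (matches: 5)
Clipped matches: 5, Candidate length: 6
Precision = 5/6

5/6


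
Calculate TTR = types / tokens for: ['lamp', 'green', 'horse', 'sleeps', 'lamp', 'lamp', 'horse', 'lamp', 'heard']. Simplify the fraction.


Tokens: 9
Unique types: ('green', 'heard', 'horse', 'lamp', 'sleeps') = 5
TTR = 5/9
Already in lowest terms.

5/9


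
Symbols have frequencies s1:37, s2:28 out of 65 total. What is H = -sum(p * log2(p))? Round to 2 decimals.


Computing entropy H = -sum(p_i * log2(p_i)):
  s1: p = 37/65 = 0.5692, -p*log2(p) = 0.4627
  s2: p = 28/65 = 0.4308, -p*log2(p) = 0.5234
H = sum of terms = 0.9861
Rounded to 2 decimals: 0.99

0.99


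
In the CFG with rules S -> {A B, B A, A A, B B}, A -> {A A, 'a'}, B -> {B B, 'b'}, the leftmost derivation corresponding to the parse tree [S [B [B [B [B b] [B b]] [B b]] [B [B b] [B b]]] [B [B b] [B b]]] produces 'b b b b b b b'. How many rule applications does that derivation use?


Every bracketed nonterminal node [X ...] in the tree is produced by exactly one rule application.
Reading the tree off as a leftmost derivation:
  Step 1: S  =>  B B   (applied S -> B B)
  Step 2: B B  =>  B B B   (applied B -> B B)
  Step 3: B B B  =>  B B B B   (applied B -> B B)
  Step 4: B B B B  =>  B B B B B   (applied B -> B B)
  Step 5: B B B B B  =>  b B B B B   (applied B -> b)
  Step 6: b B B B B  =>  b b B B B   (applied B -> b)
  Step 7: b b B B B  =>  b b b B B   (applied B -> b)
  Step 8: b b b B B  =>  b b b B B B   (applied B -> B B)
  Step 9: b b b B B B  =>  b b b b B B   (applied B -> b)
  Step 10: b b b b B B  =>  b b b b b B   (applied B -> b)
  Step 11: b b b b b B  =>  b b b b b B B   (applied B -> B B)
  Step 12: b b b b b B B  =>  b b b b b b B   (applied B -> b)
  Step 13: b b b b b b B  =>  b b b b b b b   (applied B -> b)
Final yield: b b b b b b b
Total rewrite steps: 13

13


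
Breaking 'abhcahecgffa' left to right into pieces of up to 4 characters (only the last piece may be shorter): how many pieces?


'abhcahecgffa' has 12 characters.
Chunking with max size 4:
  Chunk 1: 'abhc' (positions 0-3)
  Chunk 2: 'ahec' (positions 4-7)
  Chunk 3: 'gffa' (positions 8-11)
Total chunks: ceil(12 / 4) = 3

3


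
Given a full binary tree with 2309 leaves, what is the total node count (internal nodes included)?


Leaf nodes (terminals): 2309
Internal nodes = n - 1 = 2309 - 1 = 2308
Total = leaves + internal = 2309 + 2308 = 4617

4617


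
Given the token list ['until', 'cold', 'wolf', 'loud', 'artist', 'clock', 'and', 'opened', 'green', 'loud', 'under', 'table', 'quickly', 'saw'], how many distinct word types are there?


Listing all tokens and tracking unique types:
  Token 1: 'until' -> NEW (unique so far: 1)
  Token 2: 'cold' -> NEW (unique so far: 2)
  Token 3: 'wolf' -> NEW (unique so far: 3)
  Token 4: 'loud' -> NEW (unique so far: 4)
  Token 5: 'artist' -> NEW (unique so far: 5)
  Token 6: 'clock' -> NEW (unique so far: 6)
  Token 7: 'and' -> NEW (unique so far: 7)
  Token 8: 'opened' -> NEW (unique so far: 8)
  Token 9: 'green' -> NEW (unique so far: 9)
  Token 10: 'loud' -> duplicate (unique so far: 9)
  Token 11: 'under' -> NEW (unique so far: 10)
  Token 12: 'table' -> NEW (unique so far: 11)
  Token 13: 'quickly' -> NEW (unique so far: 12)
  Token 14: 'saw' -> NEW (unique so far: 13)
Unique types: ('and', 'artist', 'clock', 'cold', 'green', 'loud', 'opened', 'quickly', 'saw', 'table', 'under', 'until', 'wolf')
Vocabulary size: 13

13


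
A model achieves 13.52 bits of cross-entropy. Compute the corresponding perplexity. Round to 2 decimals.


Perplexity formula: PP = 2^H
H = 13.52
PP = 2^13.52
Decompose: 2^13.52 = 2^13 * 2^0.52
2^13 = 8192, 2^0.52 ~ 1.4339552
PP ~ 8192 * 1.4339552 = 11746.9609984
Rounded to 2 decimals: 11746.96

11746.96


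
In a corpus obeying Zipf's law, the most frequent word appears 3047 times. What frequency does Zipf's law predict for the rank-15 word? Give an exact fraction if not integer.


Zipf's law: freq(rank) = f1 / rank
f1 = 3047, rank = 15
freq = 3047 / 15
GCD(3047, 15) = 1
Simplified: 3047/15

3047/15


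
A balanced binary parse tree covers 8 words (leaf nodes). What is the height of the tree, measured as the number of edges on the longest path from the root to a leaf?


In a balanced binary tree with n leaves the deepest leaf is ceil(log2(n)) edges below the root.
log2(8) = 3.0000
ceil(3.0000) = 3
height (edges) = 3

3


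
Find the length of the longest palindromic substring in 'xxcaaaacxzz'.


Scanning 'xxcaaaacxzz' for palindromic substrings.
Substring at positions 1-8: 'xcaaaacx'.
Check: reverse('xcaaaacx') = 'xcaaaacx' -> palindrome confirmed.
Neighbouring characters ('x' / 'z') break symmetry, so it cannot extend further.
No longer palindromic substring exists; longest length = 8

8


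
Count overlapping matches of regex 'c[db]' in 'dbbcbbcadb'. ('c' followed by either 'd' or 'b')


Pattern: c[db] means 'c' followed by either 'd' or 'b'.
Scanning 'dbbcbbcadb' position-by-position:
  Pos 0: window 'db' -> no
  Pos 1: window 'bb' -> no
  Pos 2: window 'bc' -> no
  Pos 3: window 'cb' -> MATCH
  Pos 4: window 'bb' -> no
  Pos 5: window 'bc' -> no
  Pos 6: window 'ca' -> no
  Pos 7: window 'ad' -> no
  Pos 8: window 'db' -> no
  Pos 9: window 'b' -> no
Total matches: 1

1


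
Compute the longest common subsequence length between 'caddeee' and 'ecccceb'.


DP table for LCS of 'caddeee' and 'ecccceb':
       e  c  c  c  c  e  b
    0  0  0  0  0  0  0  0
  c 0  0  1  1  1  1  1  1
  a 0  0  1  1  1  1  1  1
  d 0  0  1  1  1  1  1  1
  d 0  0  1  1  1  1  1  1
  e 0  1  1  1  1  1  2  2
  e 0  1  1  1  1  1  2  2
  e 0  1  1  1  1  1  2  2
LCS: 'ce'
LCS length = 2

2


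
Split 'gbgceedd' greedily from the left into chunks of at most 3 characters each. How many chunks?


'gbgceedd' has 8 characters.
Chunking with max size 3:
  Chunk 1: 'gbg' (positions 0-2)
  Chunk 2: 'cee' (positions 3-5)
  Chunk 3: 'dd' (positions 6-7)
Total chunks: ceil(8 / 3) = 3

3


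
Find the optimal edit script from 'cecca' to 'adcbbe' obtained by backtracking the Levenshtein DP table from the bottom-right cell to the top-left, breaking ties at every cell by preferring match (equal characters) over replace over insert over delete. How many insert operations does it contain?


Edit distance = 5. Backtracking from cell (5, 6) with preference match > replace > insert > delete,
then listing the resulting alignment 'cecca' -> 'adcbbe' left to right:
  Step 1: replace c->a
  Step 2: replace e->d
  Step 3: keep 'c'
  Step 4: insert 'b' [insertion #1]
  Step 5: replace c->b
  Step 6: replace a->e
Total insertions: 1

1


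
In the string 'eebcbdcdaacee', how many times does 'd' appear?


Scanning 'eebcbdcdaacee' for 'd':
  Position 5: 'd' -> MATCH (count: 1)
  Position 7: 'd' -> MATCH (count: 2)
Total occurrences of 'd': 2

2


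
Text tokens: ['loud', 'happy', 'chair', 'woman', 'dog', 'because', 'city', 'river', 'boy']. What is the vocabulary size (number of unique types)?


Listing all tokens and tracking unique types:
  Token 1: 'loud' -> NEW (unique so far: 1)
  Token 2: 'happy' -> NEW (unique so far: 2)
  Token 3: 'chair' -> NEW (unique so far: 3)
  Token 4: 'woman' -> NEW (unique so far: 4)
  Token 5: 'dog' -> NEW (unique so far: 5)
  Token 6: 'because' -> NEW (unique so far: 6)
  Token 7: 'city' -> NEW (unique so far: 7)
  Token 8: 'river' -> NEW (unique so far: 8)
  Token 9: 'boy' -> NEW (unique so far: 9)
Unique types: ('because', 'boy', 'chair', 'city', 'dog', 'happy', 'loud', 'river', 'woman')
Vocabulary size: 9

9


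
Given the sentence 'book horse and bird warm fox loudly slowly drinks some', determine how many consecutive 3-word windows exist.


Word trigrams from [10] words:
  Trigram 1: (book horse and)
  Trigram 2: (horse and bird)
  Trigram 3: (and bird warm)
  Trigram 4: (bird warm fox)
  Trigram 5: (warm fox loudly)
  Trigram 6: (fox loudly slowly)
  Trigram 7: (loudly slowly drinks)
  Trigram 8: (slowly drinks some)
Total word trigrams: 10 - 2 = 8

8


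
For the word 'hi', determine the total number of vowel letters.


Scanning each character of 'hi':
  Position 1: 'h' -> consonant (running count: 0)
  Position 2: 'i' -> vowel (running count: 1)
Total vowels: 1

1


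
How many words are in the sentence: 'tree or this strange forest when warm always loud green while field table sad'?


Counting words by splitting on spaces:
  Word 1: 'tree'
  Word 2: 'or'
  Word 3: 'this'
  Word 4: 'strange'
  Word 5: 'forest'
  Word 6: 'when'
  Word 7: 'warm'
  Word 8: 'always'
  Word 9: 'loud'
  Word 10: 'green'
  Word 11: 'while'
  Word 12: 'field'
  Word 13: 'table'
  Word 14: 'sad'
Total words: 14

14


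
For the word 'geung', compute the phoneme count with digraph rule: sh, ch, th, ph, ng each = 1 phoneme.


Parsing 'geung' greedily, digraphs first:
  'g' -> consonant phoneme (phonemes so far: 1)
  'e' -> vowel phoneme (phonemes so far: 2)
  'u' -> vowel phoneme (phonemes so far: 3)
  'ng' -> digraph (1 consonant phoneme) (phonemes so far: 4)
Total phonemes: 4

4


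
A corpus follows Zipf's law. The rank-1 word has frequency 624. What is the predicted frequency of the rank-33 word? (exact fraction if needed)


Zipf's law: freq(rank) = f1 / rank
f1 = 624, rank = 33
freq = 624 / 33
GCD(624, 33) = 3
Simplified: 208/11

208/11


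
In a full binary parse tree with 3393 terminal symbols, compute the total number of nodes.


Leaf nodes (terminals): 3393
Internal nodes = n - 1 = 3393 - 1 = 3392
Total = leaves + internal = 3393 + 3392 = 6785

6785


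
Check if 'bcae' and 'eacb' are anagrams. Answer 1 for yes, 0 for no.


Sort characters of 'bcae': 'abce'
Sort characters of 'eacb': 'abce'
Sorted forms match -> they ARE anagrams
Result: 1

1


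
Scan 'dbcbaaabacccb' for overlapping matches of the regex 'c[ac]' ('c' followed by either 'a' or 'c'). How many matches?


Pattern: c[ac] means 'c' followed by either 'a' or 'c'.
Scanning 'dbcbaaabacccb' position-by-position:
  Pos 0: window 'db' -> no
  Pos 1: window 'bc' -> no
  Pos 2: window 'cb' -> no
  Pos 3: window 'ba' -> no
  Pos 4: window 'aa' -> no
  Pos 5: window 'aa' -> no
  Pos 6: window 'ab' -> no
  Pos 7: window 'ba' -> no
  Pos 8: window 'ac' -> no
  Pos 9: window 'cc' -> MATCH
  Pos 10: window 'cc' -> MATCH
  Pos 11: window 'cb' -> no
  Pos 12: window 'b' -> no
Total matches: 2

2


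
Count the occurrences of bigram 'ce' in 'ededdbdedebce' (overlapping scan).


Scanning 'ededdbdedebce' for bigram 'ce':
  Position 0: 'ed' -> no
  Position 1: 'de' -> no
  Position 2: 'ed' -> no
  Position 3: 'dd' -> no
  Position 4: 'db' -> no
  Position 5: 'bd' -> no
  Position 6: 'de' -> no
  Position 7: 'ed' -> no
  Position 8: 'de' -> no
  Position 9: 'eb' -> no
  Position 10: 'bc' -> no
  Position 11: 'ce' -> MATCH
Total matches: 1

1


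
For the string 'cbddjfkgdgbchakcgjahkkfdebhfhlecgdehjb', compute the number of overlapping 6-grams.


String 'cbddjfkgdgbchakcgjahkkfdebhfhlecgdehjb' has length L = 38.
Number of overlapping n-grams = L - n + 1
Substituting: 38 - 6 + 1 = 33

33


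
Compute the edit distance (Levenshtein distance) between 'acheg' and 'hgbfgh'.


Building DP table for s1='acheg' (len 5) and s2='hgbfgh' (len 6):
       h  g  b  f  g  h
    0  1  2  3  4  5  6
  a 1  1  2  3  4  5  6
  c 2  2  2  3  4  5  6
  h 3  2  3  3  4  5  5
  e 4  3  3  4  4  5  6
  g 5  4  3  4  5  4  5
Edit distance = dp[5][6] = 5

5


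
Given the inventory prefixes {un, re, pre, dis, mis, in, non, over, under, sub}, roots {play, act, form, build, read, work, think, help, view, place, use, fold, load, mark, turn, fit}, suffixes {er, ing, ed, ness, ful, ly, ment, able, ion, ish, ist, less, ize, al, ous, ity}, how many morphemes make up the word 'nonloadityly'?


Segmenting 'nonloadityly' against the inventory:
  'non' -> prefix (morpheme 1)
  'load' -> root (morpheme 2)
  'ity' -> suffix (morpheme 3)
  'ly' -> suffix (morpheme 4)
Total morphemes: 4

4
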